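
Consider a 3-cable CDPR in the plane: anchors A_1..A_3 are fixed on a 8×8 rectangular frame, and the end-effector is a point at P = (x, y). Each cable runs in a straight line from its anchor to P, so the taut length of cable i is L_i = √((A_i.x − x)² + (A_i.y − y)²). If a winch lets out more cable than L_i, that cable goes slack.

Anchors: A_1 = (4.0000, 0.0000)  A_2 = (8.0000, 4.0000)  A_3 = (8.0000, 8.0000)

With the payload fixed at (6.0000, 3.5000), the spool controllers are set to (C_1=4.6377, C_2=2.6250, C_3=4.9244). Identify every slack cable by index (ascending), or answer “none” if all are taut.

1, 2

cable 1: √((-2.0000)²+(-3.5000)²)=4.0311, C_1=4.6377: slack
cable 2: √((2.0000)²+(0.5000)²)=2.0616, C_2=2.6250: slack
cable 3: √((2.0000)²+(4.5000)²)=4.9244, C_3=4.9244: taut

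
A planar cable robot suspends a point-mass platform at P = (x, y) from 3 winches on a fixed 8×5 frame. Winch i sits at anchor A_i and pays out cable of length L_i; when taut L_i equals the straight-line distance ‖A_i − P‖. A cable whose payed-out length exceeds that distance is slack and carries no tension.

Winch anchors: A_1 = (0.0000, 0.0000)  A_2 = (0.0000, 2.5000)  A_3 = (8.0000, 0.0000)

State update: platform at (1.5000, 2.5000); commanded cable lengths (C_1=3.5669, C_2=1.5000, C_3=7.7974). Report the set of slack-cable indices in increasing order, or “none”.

1, 3

cable 1: √((-1.5000)²+(-2.5000)²)=2.9155, C_1=3.5669: slack
cable 2: √((-1.5000)²+(0.0000)²)=1.5000, C_2=1.5000: taut
cable 3: √((6.5000)²+(-2.5000)²)=6.9642, C_3=7.7974: slack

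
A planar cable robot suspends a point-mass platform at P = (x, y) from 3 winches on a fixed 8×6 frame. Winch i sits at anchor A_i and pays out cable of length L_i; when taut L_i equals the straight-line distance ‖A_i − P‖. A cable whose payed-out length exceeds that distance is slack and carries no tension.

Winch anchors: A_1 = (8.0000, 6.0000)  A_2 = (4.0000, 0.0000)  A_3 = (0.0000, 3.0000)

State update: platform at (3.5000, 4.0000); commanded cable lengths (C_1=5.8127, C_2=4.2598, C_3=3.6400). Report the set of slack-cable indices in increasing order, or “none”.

cable 1: L_1 = ‖A_1−P‖ = 4.9244;  C_1 = 5.8127 → slack
cable 2: L_2 = ‖A_2−P‖ = 4.0311;  C_2 = 4.2598 → slack
cable 3: L_3 = ‖A_3−P‖ = 3.6401;  C_3 = 3.6400 → taut

1, 2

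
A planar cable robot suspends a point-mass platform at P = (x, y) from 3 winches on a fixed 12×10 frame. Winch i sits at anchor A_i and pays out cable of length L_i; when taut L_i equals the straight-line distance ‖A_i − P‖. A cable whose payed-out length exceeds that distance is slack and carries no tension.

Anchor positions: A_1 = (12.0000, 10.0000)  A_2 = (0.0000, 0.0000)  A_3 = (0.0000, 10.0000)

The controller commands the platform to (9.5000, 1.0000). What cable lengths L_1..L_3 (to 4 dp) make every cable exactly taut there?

(9.3408, 9.5525, 13.0863)

L_1 = √((12.0000−9.5000)² + (10.0000−1.0000)²) = 9.3408
L_2 = √((0.0000−9.5000)² + (0.0000−1.0000)²) = 9.5525
L_3 = √((0.0000−9.5000)² + (10.0000−1.0000)²) = 13.0863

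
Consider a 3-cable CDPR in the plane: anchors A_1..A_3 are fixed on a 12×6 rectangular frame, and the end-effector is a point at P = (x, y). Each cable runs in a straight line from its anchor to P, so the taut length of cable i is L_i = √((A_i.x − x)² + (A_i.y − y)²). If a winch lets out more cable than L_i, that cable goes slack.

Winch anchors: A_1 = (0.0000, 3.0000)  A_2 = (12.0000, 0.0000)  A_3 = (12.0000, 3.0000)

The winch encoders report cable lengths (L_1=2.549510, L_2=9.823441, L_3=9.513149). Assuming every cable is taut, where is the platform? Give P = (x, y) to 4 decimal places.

(2.5000, 2.5000)

expand ‖A_i−P‖²=L_i² and subtract eq 1 (k_i ≔ ‖A_i‖²−L_i²)
k_1 = 0.0000+9.0000−6.5000 = 2.5000
eq1−eq2 → [-24.0000  6.0000]·P = -45.0000
eq1−eq3 → [-24.0000  0.0000]·P = -60.0000
2×2 solve → P = (2.5000, 2.5000)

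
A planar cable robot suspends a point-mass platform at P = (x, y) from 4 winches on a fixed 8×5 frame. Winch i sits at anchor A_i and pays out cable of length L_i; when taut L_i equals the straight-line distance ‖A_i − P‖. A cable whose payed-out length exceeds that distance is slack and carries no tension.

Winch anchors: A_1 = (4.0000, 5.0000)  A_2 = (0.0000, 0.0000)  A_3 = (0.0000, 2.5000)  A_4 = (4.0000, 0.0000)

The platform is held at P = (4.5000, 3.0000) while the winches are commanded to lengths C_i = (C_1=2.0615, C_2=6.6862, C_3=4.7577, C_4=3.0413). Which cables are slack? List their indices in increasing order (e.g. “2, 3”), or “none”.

2, 3

i=1: geometric 2.0616 vs commanded 2.0615 ⇒ taut
i=2: geometric 5.4083 vs commanded 6.6862 ⇒ slack
i=3: geometric 4.5277 vs commanded 4.7577 ⇒ slack
i=4: geometric 3.0414 vs commanded 3.0413 ⇒ taut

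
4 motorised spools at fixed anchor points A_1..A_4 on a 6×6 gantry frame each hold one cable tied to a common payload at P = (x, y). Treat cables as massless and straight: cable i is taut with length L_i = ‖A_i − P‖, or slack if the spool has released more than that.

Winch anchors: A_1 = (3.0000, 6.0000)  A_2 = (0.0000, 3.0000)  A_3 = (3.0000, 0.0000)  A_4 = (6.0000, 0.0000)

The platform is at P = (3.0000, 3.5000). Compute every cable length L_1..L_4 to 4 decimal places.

(2.5000, 3.0414, 3.5000, 4.6098)

L_1: Δ = A_1−P = (0.0000, 2.5000) → ‖Δ‖ = √6.2500 = 2.5000
L_2: Δ = A_2−P = (-3.0000, -0.5000) → ‖Δ‖ = √9.2500 = 3.0414
L_3: Δ = A_3−P = (0.0000, -3.5000) → ‖Δ‖ = √12.2500 = 3.5000
L_4: Δ = A_4−P = (3.0000, -3.5000) → ‖Δ‖ = √21.2500 = 4.6098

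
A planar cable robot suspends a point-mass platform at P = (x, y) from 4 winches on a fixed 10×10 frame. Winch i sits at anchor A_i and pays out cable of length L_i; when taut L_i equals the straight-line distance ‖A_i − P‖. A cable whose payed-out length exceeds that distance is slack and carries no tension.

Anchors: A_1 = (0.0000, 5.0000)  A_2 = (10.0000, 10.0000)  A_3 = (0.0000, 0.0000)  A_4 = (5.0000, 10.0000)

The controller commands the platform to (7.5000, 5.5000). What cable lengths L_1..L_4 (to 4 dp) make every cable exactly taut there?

L_1 = √((0.0000−7.5000)² + (5.0000−5.5000)²) = 7.5166
L_2 = √((10.0000−7.5000)² + (10.0000−5.5000)²) = 5.1478
L_3 = √((0.0000−7.5000)² + (0.0000−5.5000)²) = 9.3005
L_4 = √((5.0000−7.5000)² + (10.0000−5.5000)²) = 5.1478

(7.5166, 5.1478, 9.3005, 5.1478)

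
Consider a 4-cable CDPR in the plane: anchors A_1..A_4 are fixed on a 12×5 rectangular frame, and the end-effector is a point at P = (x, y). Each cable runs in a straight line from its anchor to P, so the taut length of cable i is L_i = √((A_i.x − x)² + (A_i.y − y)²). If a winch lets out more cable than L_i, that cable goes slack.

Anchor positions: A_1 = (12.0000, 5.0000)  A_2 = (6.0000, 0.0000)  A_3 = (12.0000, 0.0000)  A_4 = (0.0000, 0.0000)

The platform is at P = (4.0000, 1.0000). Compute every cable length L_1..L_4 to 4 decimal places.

cable 1: Δx=8.0000, Δy=4.0000; L_1 = √(Δx²+Δy²) = 8.9443
cable 2: Δx=2.0000, Δy=-1.0000; L_2 = √(Δx²+Δy²) = 2.2361
cable 3: Δx=8.0000, Δy=-1.0000; L_3 = √(Δx²+Δy²) = 8.0623
cable 4: Δx=-4.0000, Δy=-1.0000; L_4 = √(Δx²+Δy²) = 4.1231

(8.9443, 2.2361, 8.0623, 4.1231)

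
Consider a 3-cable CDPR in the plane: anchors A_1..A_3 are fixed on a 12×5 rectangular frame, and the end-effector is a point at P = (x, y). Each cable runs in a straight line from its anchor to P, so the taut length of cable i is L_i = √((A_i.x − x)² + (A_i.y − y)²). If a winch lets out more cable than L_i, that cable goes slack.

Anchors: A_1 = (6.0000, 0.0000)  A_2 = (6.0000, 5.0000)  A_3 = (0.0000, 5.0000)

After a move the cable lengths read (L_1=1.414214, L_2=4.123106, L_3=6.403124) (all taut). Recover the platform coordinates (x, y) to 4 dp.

(5.0000, 1.0000)

each cable: (A_i−P)·(A_i−P) = L_i²; let c_i = ‖A_i‖²−L_i²
c_1 = 36.0000+0.0000−2.0000 = 34.0000
row 1: 0.0000x − 10.0000y = -10.0000  (c_2=44.0000)
row 2: 12.0000x − 10.0000y = 50.0000  (c_3=-16.0000)
Cramer on rows 1–2 → x = 5.0000, y = 1.0000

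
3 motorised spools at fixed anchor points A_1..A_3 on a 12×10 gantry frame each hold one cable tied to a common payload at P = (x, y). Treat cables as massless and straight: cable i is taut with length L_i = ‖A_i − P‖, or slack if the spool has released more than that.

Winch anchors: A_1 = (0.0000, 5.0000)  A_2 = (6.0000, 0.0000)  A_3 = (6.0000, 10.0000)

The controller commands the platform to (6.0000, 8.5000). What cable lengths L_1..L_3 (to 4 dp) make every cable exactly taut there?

L_1: Δ = A_1−P = (-6.0000, -3.5000) → ‖Δ‖ = √48.2500 = 6.9462
L_2: Δ = A_2−P = (0.0000, -8.5000) → ‖Δ‖ = √72.2500 = 8.5000
L_3: Δ = A_3−P = (0.0000, 1.5000) → ‖Δ‖ = √2.2500 = 1.5000

(6.9462, 8.5000, 1.5000)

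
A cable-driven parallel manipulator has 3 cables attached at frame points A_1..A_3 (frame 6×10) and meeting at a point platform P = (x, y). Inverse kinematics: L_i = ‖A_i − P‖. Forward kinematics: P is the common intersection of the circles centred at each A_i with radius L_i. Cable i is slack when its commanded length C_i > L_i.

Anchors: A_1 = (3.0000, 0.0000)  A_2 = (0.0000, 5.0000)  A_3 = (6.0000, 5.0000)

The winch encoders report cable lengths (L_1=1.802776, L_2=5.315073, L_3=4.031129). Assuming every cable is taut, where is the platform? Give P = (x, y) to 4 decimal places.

expand ‖A_i−P‖²=L_i² and subtract eq 1 (k_i ≔ ‖A_i‖²−L_i²)
k_1 = 9.0000+0.0000−3.2500 = 5.7500
eq1−eq2 → [6.0000  -10.0000]·P = 9.0000
eq1−eq3 → [-6.0000  -10.0000]·P = -39.0000
2×2 solve → P = (4.0000, 1.5000)

(4.0000, 1.5000)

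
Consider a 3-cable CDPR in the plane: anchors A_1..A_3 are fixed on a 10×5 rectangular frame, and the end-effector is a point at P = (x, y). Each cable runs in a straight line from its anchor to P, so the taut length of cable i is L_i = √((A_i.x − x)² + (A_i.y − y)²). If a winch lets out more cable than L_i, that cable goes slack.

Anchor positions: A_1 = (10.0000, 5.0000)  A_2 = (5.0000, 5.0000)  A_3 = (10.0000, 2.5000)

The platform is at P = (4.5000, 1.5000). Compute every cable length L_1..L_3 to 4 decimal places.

(6.5192, 3.5355, 5.5902)

cable 1: Δx=5.5000, Δy=3.5000; L_1 = √(Δx²+Δy²) = 6.5192
cable 2: Δx=0.5000, Δy=3.5000; L_2 = √(Δx²+Δy²) = 3.5355
cable 3: Δx=5.5000, Δy=1.0000; L_3 = √(Δx²+Δy²) = 5.5902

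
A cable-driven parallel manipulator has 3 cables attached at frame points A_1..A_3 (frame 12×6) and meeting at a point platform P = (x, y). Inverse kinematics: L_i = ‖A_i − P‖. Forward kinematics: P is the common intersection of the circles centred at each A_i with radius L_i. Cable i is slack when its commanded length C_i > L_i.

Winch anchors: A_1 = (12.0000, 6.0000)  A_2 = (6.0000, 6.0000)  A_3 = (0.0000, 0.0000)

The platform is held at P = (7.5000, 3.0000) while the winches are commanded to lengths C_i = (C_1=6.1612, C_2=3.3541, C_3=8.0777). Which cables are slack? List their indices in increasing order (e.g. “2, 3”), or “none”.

1

cable 1: √((4.5000)²+(3.0000)²)=5.4083, C_1=6.1612: slack
cable 2: √((-1.5000)²+(3.0000)²)=3.3541, C_2=3.3541: taut
cable 3: √((-7.5000)²+(-3.0000)²)=8.0777, C_3=8.0777: taut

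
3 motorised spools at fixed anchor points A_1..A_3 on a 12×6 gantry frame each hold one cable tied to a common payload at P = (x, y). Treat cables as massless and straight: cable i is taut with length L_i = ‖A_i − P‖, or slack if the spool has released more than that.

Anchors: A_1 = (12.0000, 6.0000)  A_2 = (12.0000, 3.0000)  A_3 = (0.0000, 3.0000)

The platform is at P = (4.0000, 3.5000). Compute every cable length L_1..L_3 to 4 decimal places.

L_1 = √((12.0000−4.0000)² + (6.0000−3.5000)²) = 8.3815
L_2 = √((12.0000−4.0000)² + (3.0000−3.5000)²) = 8.0156
L_3 = √((0.0000−4.0000)² + (3.0000−3.5000)²) = 4.0311

(8.3815, 8.0156, 4.0311)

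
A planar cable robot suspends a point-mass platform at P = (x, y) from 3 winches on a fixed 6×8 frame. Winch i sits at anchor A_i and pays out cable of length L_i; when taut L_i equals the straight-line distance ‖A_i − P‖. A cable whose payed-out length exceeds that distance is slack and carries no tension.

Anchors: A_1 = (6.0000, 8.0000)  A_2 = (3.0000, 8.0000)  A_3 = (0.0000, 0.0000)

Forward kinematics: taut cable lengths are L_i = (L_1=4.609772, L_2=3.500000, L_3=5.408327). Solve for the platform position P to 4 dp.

(3.0000, 4.5000)

expand ‖A_i−P‖²=L_i² and subtract eq 1 (q_i ≔ ‖A_i‖²−L_i²)
q_1 = 36.0000+64.0000−21.2500 = 78.7500
eq1−eq2 → [6.0000  0.0000]·P = 18.0000
eq1−eq3 → [12.0000  16.0000]·P = 108.0000
2×2 solve → P = (3.0000, 4.5000)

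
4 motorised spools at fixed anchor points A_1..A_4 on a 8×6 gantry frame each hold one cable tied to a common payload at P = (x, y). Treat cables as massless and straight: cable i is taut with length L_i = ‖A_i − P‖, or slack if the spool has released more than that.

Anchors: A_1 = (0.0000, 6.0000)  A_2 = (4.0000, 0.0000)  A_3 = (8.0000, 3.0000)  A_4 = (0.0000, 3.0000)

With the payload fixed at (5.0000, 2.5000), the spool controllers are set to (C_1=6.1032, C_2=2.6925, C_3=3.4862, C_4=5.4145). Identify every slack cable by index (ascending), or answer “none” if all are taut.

i=1: geometric 6.1033 vs commanded 6.1032 ⇒ taut
i=2: geometric 2.6926 vs commanded 2.6925 ⇒ taut
i=3: geometric 3.0414 vs commanded 3.4862 ⇒ slack
i=4: geometric 5.0249 vs commanded 5.4145 ⇒ slack

3, 4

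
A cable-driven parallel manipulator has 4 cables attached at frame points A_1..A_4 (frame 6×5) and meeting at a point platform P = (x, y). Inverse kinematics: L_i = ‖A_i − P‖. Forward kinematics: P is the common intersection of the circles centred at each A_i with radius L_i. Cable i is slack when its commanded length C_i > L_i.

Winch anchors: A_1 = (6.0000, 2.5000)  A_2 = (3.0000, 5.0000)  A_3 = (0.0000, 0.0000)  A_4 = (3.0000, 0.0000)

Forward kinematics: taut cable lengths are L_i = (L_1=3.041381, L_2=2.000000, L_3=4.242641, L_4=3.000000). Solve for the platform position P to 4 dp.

(3.0000, 3.0000)

circle eqns → linear via eq_j − eq_1; set q_j = A_j·A_j − L_j²
q_1 = 36.0000+6.2500−9.2500 = 33.0000
6.0000·x − 5.0000·y = q_1−q_2 = 3.0000
12.0000·x + 5.0000·y = q_1−q_3 = 51.0000
6.0000·x + 5.0000·y = q_1−q_4 = 33.0000
solve first two rows → x=3.0000, y=3.0000
check cable 4: ‖A_4−P‖² = 9.0000 ≈ L_4² = 9.0000 ✓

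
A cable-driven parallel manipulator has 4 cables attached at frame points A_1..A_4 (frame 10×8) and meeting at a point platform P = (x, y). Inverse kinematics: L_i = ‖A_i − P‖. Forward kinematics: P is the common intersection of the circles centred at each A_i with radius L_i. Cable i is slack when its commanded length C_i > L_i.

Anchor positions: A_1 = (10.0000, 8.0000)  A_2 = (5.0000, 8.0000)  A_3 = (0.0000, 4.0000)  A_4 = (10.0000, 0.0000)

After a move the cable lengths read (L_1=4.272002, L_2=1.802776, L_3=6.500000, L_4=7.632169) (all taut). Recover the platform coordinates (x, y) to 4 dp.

expand ‖A_i−P‖²=L_i² and subtract eq 1 (k_i ≔ ‖A_i‖²−L_i²)
k_1 = 100.0000+64.0000−18.2500 = 145.7500
eq1−eq2 → [10.0000  0.0000]·P = 60.0000
eq1−eq3 → [20.0000  8.0000]·P = 172.0000
eq1−eq4 → [0.0000  16.0000]·P = 104.0000
2×2 solve → P = (6.0000, 6.5000)
check cable 4: ‖A_4−P‖² = 58.2500 ≈ L_4² = 58.2500 ✓

(6.0000, 6.5000)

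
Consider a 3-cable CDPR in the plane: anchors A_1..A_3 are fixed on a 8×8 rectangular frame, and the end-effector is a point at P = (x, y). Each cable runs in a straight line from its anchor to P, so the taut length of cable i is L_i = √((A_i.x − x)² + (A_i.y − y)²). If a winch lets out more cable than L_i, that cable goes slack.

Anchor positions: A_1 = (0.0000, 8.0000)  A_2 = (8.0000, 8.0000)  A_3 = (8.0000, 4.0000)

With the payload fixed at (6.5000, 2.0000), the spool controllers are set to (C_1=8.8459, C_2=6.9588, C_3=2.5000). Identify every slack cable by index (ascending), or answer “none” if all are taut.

cable 1: L_1 = ‖A_1−P‖ = 8.8459;  C_1 = 8.8459 → taut
cable 2: L_2 = ‖A_2−P‖ = 6.1847;  C_2 = 6.9588 → slack
cable 3: L_3 = ‖A_3−P‖ = 2.5000;  C_3 = 2.5000 → taut

2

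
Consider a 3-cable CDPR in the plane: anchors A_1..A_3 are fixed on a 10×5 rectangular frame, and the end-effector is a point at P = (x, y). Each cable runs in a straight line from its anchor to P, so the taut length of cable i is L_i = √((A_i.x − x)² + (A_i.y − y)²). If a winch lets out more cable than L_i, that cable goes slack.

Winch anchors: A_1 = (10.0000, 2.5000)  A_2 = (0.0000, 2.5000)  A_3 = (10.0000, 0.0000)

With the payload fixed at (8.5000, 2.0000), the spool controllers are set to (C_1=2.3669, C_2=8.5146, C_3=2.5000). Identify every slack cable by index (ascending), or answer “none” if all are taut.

1

cable 1: √((1.5000)²+(0.5000)²)=1.5811, C_1=2.3669: slack
cable 2: √((-8.5000)²+(0.5000)²)=8.5147, C_2=8.5146: taut
cable 3: √((1.5000)²+(-2.0000)²)=2.5000, C_3=2.5000: taut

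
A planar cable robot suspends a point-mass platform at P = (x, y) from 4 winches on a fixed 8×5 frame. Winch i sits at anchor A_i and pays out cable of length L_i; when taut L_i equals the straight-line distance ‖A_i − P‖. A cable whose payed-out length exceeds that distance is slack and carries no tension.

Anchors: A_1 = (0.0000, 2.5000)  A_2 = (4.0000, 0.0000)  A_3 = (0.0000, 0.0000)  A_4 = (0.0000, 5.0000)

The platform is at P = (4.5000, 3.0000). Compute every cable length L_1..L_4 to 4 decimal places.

(4.5277, 3.0414, 5.4083, 4.9244)

cable 1: Δx=-4.5000, Δy=-0.5000; L_1 = √(Δx²+Δy²) = 4.5277
cable 2: Δx=-0.5000, Δy=-3.0000; L_2 = √(Δx²+Δy²) = 3.0414
cable 3: Δx=-4.5000, Δy=-3.0000; L_3 = √(Δx²+Δy²) = 5.4083
cable 4: Δx=-4.5000, Δy=2.0000; L_4 = √(Δx²+Δy²) = 4.9244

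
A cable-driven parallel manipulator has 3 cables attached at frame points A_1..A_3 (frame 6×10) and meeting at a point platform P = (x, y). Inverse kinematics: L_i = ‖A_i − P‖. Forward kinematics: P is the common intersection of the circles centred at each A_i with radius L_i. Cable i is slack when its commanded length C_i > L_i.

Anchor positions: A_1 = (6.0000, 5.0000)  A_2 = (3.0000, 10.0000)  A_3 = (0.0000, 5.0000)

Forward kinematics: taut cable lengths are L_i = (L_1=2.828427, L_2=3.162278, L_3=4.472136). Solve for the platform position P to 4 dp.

circle eqns → linear via eq_j − eq_1; set c_j = A_j·A_j − L_j²
c_1 = 36.0000+25.0000−8.0000 = 53.0000
6.0000·x − 10.0000·y = c_1−c_2 = -46.0000
12.0000·x + 0.0000·y = c_1−c_3 = 48.0000
solve first two rows → x=4.0000, y=7.0000

(4.0000, 7.0000)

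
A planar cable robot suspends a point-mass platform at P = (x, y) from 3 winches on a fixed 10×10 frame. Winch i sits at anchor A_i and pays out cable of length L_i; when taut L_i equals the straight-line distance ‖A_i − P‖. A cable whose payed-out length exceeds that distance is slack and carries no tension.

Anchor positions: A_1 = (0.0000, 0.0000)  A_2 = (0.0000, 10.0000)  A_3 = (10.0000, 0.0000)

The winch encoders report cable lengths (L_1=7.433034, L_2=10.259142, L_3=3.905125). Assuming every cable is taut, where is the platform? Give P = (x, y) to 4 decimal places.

each cable: (A_i−P)·(A_i−P) = L_i²; let c_i = ‖A_i‖²−L_i²
c_1 = 0.0000+0.0000−55.2500 = -55.2500
row 1: 0.0000x − 20.0000y = -50.0000  (c_2=-5.2500)
row 2: -20.0000x + 0.0000y = -140.0000  (c_3=84.7500)
Cramer on rows 1–2 → x = 7.0000, y = 2.5000

(7.0000, 2.5000)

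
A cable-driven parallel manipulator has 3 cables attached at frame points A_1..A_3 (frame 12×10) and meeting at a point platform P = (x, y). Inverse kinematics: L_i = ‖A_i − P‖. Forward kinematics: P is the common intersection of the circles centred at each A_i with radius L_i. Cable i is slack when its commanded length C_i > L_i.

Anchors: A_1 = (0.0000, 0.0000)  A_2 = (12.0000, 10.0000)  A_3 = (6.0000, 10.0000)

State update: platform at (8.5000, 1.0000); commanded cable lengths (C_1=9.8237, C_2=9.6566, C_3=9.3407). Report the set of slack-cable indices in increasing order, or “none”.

cable 1: L_1 = ‖A_1−P‖ = 8.5586;  C_1 = 9.8237 → slack
cable 2: L_2 = ‖A_2−P‖ = 9.6566;  C_2 = 9.6566 → taut
cable 3: L_3 = ‖A_3−P‖ = 9.3408;  C_3 = 9.3407 → taut

1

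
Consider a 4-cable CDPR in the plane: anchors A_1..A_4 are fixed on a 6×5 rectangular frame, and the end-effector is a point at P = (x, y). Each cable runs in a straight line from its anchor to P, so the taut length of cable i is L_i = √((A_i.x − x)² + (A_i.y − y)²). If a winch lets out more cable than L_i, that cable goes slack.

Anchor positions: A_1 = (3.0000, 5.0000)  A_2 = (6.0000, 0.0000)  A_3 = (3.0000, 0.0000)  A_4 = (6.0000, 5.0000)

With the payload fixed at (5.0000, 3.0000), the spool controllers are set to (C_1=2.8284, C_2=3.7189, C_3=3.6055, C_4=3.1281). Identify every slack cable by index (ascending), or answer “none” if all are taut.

2, 4

cable 1: √((-2.0000)²+(2.0000)²)=2.8284, C_1=2.8284: taut
cable 2: √((1.0000)²+(-3.0000)²)=3.1623, C_2=3.7189: slack
cable 3: √((-2.0000)²+(-3.0000)²)=3.6056, C_3=3.6055: taut
cable 4: √((1.0000)²+(2.0000)²)=2.2361, C_4=3.1281: slack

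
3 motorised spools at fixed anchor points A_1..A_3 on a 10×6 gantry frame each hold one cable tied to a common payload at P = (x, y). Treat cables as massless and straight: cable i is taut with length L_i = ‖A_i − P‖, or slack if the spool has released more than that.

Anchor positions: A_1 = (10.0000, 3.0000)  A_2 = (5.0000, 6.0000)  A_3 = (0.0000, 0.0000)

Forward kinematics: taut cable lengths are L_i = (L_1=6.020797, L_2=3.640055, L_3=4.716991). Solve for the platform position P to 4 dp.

(4.0000, 2.5000)

each cable: (A_i−P)·(A_i−P) = L_i²; let k_i = ‖A_i‖²−L_i²
k_1 = 100.0000+9.0000−36.2500 = 72.7500
row 1: 10.0000x − 6.0000y = 25.0000  (k_2=47.7500)
row 2: 20.0000x + 6.0000y = 95.0000  (k_3=-22.2500)
Cramer on rows 1–2 → x = 4.0000, y = 2.5000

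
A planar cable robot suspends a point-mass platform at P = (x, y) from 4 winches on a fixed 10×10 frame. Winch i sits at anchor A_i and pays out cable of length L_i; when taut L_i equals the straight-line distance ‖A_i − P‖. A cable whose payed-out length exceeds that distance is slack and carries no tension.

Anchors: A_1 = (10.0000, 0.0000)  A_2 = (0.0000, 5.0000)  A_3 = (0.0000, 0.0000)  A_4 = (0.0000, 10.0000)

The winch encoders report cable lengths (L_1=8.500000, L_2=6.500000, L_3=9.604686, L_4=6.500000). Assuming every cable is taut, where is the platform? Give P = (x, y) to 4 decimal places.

(6.0000, 7.5000)

expand ‖A_i−P‖²=L_i² and subtract eq 1 (k_i ≔ ‖A_i‖²−L_i²)
k_1 = 100.0000+0.0000−72.2500 = 27.7500
eq1−eq2 → [20.0000  -10.0000]·P = 45.0000
eq1−eq3 → [20.0000  0.0000]·P = 120.0000
eq1−eq4 → [20.0000  -20.0000]·P = -30.0000
2×2 solve → P = (6.0000, 7.5000)
check cable 4: ‖A_4−P‖² = 42.2500 ≈ L_4² = 42.2500 ✓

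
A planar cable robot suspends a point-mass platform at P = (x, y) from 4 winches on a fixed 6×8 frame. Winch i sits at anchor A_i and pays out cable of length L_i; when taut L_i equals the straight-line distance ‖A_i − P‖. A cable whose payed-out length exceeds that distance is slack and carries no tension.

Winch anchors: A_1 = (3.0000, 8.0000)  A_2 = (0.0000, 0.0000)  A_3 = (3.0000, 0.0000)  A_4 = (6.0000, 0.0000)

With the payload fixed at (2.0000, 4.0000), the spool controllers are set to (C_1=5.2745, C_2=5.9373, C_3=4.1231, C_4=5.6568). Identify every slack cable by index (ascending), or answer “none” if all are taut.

cable 1: L_1 = ‖A_1−P‖ = 4.1231;  C_1 = 5.2745 → slack
cable 2: L_2 = ‖A_2−P‖ = 4.4721;  C_2 = 5.9373 → slack
cable 3: L_3 = ‖A_3−P‖ = 4.1231;  C_3 = 4.1231 → taut
cable 4: L_4 = ‖A_4−P‖ = 5.6569;  C_4 = 5.6568 → taut

1, 2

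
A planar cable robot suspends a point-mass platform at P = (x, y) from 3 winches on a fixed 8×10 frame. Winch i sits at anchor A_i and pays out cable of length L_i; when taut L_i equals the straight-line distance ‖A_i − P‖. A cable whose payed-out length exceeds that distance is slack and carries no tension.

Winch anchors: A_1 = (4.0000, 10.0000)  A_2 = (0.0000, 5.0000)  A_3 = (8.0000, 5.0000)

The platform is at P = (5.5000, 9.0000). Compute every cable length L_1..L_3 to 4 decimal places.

(1.8028, 6.8007, 4.7170)

L_1: Δ = A_1−P = (-1.5000, 1.0000) → ‖Δ‖ = √3.2500 = 1.8028
L_2: Δ = A_2−P = (-5.5000, -4.0000) → ‖Δ‖ = √46.2500 = 6.8007
L_3: Δ = A_3−P = (2.5000, -4.0000) → ‖Δ‖ = √22.2500 = 4.7170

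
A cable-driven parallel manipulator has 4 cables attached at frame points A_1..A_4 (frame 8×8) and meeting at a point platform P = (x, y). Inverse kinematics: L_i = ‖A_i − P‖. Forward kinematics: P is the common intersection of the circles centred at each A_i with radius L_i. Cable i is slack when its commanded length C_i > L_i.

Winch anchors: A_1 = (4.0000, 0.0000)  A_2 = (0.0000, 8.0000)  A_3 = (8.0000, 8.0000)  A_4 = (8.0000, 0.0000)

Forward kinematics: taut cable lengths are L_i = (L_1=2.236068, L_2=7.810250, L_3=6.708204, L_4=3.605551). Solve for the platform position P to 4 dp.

each cable: (A_i−P)·(A_i−P) = L_i²; let k_i = ‖A_i‖²−L_i²
k_1 = 16.0000+0.0000−5.0000 = 11.0000
row 1: 8.0000x − 16.0000y = 8.0000  (k_2=3.0000)
row 2: -8.0000x − 16.0000y = -72.0000  (k_3=83.0000)
row 3: -8.0000x + 0.0000y = -40.0000  (k_4=51.0000)
Cramer on rows 1–2 → x = 5.0000, y = 2.0000
check cable 4: ‖A_4−P‖² = 13.0000 ≈ L_4² = 13.0000 ✓

(5.0000, 2.0000)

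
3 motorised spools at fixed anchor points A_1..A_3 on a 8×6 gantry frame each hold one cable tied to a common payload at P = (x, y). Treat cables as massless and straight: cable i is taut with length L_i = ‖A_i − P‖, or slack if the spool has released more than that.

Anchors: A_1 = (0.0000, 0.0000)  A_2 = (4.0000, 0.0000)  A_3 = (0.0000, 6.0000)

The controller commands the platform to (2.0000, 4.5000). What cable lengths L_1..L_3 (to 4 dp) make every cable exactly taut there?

(4.9244, 4.9244, 2.5000)

L_1 = √((0.0000−2.0000)² + (0.0000−4.5000)²) = 4.9244
L_2 = √((4.0000−2.0000)² + (0.0000−4.5000)²) = 4.9244
L_3 = √((0.0000−2.0000)² + (6.0000−4.5000)²) = 2.5000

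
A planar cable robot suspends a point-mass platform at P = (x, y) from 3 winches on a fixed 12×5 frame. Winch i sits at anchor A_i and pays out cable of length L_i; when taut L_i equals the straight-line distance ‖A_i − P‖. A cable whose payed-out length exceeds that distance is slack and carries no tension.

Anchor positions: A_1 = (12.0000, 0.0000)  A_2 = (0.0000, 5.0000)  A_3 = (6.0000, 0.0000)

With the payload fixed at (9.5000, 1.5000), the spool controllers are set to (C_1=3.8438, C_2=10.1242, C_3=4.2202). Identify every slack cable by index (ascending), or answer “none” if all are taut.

i=1: geometric 2.9155 vs commanded 3.8438 ⇒ slack
i=2: geometric 10.1242 vs commanded 10.1242 ⇒ taut
i=3: geometric 3.8079 vs commanded 4.2202 ⇒ slack

1, 3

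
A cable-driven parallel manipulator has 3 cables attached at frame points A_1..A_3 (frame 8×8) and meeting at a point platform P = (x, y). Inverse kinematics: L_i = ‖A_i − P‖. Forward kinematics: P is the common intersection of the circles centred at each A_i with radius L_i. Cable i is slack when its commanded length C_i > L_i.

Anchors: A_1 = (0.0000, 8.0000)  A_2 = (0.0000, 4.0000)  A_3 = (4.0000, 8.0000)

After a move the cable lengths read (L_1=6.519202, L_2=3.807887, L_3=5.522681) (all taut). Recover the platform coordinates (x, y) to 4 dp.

expand ‖A_i−P‖²=L_i² and subtract eq 1 (q_i ≔ ‖A_i‖²−L_i²)
q_1 = 0.0000+64.0000−42.5000 = 21.5000
eq1−eq2 → [0.0000  8.0000]·P = 20.0000
eq1−eq3 → [-8.0000  0.0000]·P = -28.0000
2×2 solve → P = (3.5000, 2.5000)

(3.5000, 2.5000)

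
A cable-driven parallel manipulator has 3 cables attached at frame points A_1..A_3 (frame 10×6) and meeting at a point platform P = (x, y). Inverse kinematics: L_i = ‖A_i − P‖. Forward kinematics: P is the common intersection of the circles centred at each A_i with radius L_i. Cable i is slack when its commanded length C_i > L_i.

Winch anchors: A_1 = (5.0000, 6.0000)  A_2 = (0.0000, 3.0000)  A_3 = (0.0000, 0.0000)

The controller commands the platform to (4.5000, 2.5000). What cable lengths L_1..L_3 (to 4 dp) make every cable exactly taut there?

(3.5355, 4.5277, 5.1478)

L_1: Δ = A_1−P = (0.5000, 3.5000) → ‖Δ‖ = √12.5000 = 3.5355
L_2: Δ = A_2−P = (-4.5000, 0.5000) → ‖Δ‖ = √20.5000 = 4.5277
L_3: Δ = A_3−P = (-4.5000, -2.5000) → ‖Δ‖ = √26.5000 = 5.1478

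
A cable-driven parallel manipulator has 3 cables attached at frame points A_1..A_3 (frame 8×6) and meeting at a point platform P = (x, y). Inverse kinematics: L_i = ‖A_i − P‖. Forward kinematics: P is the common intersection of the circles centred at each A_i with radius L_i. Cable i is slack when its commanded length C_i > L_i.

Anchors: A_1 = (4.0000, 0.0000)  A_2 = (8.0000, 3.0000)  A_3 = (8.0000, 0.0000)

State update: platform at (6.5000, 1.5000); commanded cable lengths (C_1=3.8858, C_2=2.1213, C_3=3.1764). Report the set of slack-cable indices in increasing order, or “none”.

i=1: geometric 2.9155 vs commanded 3.8858 ⇒ slack
i=2: geometric 2.1213 vs commanded 2.1213 ⇒ taut
i=3: geometric 2.1213 vs commanded 3.1764 ⇒ slack

1, 3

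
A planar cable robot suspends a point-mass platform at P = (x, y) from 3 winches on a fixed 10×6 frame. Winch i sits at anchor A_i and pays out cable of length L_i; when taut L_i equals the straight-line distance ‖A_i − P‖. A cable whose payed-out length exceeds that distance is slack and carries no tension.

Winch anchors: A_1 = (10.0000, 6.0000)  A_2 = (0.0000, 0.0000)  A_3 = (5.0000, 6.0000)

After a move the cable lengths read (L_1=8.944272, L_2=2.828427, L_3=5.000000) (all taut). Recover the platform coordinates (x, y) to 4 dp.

(2.0000, 2.0000)

expand ‖A_i−P‖²=L_i² and subtract eq 1 (q_i ≔ ‖A_i‖²−L_i²)
q_1 = 100.0000+36.0000−80.0000 = 56.0000
eq1−eq2 → [20.0000  12.0000]·P = 64.0000
eq1−eq3 → [10.0000  0.0000]·P = 20.0000
2×2 solve → P = (2.0000, 2.0000)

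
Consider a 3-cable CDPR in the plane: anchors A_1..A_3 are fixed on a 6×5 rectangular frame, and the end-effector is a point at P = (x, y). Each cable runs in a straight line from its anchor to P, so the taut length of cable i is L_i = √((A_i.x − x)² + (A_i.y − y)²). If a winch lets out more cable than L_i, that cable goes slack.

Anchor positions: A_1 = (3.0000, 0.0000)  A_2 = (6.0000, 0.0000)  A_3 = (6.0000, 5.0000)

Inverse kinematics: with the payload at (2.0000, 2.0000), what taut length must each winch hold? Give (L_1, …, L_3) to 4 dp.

L_1: Δ = A_1−P = (1.0000, -2.0000) → ‖Δ‖ = √5.0000 = 2.2361
L_2: Δ = A_2−P = (4.0000, -2.0000) → ‖Δ‖ = √20.0000 = 4.4721
L_3: Δ = A_3−P = (4.0000, 3.0000) → ‖Δ‖ = √25.0000 = 5.0000

(2.2361, 4.4721, 5.0000)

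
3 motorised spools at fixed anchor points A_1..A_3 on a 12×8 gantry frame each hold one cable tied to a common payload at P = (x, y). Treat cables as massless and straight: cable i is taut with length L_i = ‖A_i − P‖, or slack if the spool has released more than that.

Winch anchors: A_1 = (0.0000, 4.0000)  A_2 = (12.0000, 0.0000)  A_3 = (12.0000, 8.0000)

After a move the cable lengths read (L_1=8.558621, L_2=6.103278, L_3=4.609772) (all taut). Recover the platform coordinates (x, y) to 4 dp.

circle eqns → linear via eq_j − eq_1; set q_j = A_j·A_j − L_j²
q_1 = 0.0000+16.0000−73.2500 = -57.2500
-24.0000·x + 8.0000·y = q_1−q_2 = -164.0000
-24.0000·x − 8.0000·y = q_1−q_3 = -244.0000
solve first two rows → x=8.5000, y=5.0000

(8.5000, 5.0000)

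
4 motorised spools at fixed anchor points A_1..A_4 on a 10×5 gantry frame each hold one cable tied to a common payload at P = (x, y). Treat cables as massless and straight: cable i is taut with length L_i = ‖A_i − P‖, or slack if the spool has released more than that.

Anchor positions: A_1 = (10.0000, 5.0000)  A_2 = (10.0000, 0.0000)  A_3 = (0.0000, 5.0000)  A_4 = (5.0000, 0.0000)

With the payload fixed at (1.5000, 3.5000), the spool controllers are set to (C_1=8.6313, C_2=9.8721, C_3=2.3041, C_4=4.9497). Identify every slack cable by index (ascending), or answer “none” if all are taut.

cable 1: L_1 = ‖A_1−P‖ = 8.6313;  C_1 = 8.6313 → taut
cable 2: L_2 = ‖A_2−P‖ = 9.1924;  C_2 = 9.8721 → slack
cable 3: L_3 = ‖A_3−P‖ = 2.1213;  C_3 = 2.3041 → slack
cable 4: L_4 = ‖A_4−P‖ = 4.9497;  C_4 = 4.9497 → taut

2, 3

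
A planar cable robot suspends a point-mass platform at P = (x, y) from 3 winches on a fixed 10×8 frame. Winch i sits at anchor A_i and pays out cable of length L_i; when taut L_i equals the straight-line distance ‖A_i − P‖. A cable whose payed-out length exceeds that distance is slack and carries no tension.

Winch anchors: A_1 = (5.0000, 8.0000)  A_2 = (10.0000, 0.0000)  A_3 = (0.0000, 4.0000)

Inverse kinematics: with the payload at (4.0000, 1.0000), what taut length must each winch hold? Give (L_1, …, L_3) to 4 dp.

L_1 = √((5.0000−4.0000)² + (8.0000−1.0000)²) = 7.0711
L_2 = √((10.0000−4.0000)² + (0.0000−1.0000)²) = 6.0828
L_3 = √((0.0000−4.0000)² + (4.0000−1.0000)²) = 5.0000

(7.0711, 6.0828, 5.0000)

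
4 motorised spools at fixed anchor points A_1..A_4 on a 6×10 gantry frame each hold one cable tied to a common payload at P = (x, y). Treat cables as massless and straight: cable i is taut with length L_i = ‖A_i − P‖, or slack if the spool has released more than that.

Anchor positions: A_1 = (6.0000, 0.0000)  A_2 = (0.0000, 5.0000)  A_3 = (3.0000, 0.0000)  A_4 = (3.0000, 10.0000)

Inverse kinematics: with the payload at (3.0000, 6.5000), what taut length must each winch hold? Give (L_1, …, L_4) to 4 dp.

(7.1589, 3.3541, 6.5000, 3.5000)

cable 1: Δx=3.0000, Δy=-6.5000; L_1 = √(Δx²+Δy²) = 7.1589
cable 2: Δx=-3.0000, Δy=-1.5000; L_2 = √(Δx²+Δy²) = 3.3541
cable 3: Δx=0.0000, Δy=-6.5000; L_3 = √(Δx²+Δy²) = 6.5000
cable 4: Δx=0.0000, Δy=3.5000; L_4 = √(Δx²+Δy²) = 3.5000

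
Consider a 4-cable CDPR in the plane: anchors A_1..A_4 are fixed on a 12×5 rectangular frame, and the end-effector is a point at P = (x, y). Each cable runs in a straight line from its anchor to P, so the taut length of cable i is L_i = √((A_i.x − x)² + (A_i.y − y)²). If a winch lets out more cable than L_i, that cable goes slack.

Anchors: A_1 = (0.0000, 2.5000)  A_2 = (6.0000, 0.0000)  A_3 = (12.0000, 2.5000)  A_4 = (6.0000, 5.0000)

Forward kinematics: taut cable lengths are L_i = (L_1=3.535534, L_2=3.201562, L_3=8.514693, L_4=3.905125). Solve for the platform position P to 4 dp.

(3.5000, 2.0000)

circle eqns → linear via eq_j − eq_1; set k_j = A_j·A_j − L_j²
k_1 = 0.0000+6.2500−12.5000 = -6.2500
-12.0000·x + 5.0000·y = k_1−k_2 = -32.0000
-24.0000·x + 0.0000·y = k_1−k_3 = -84.0000
-12.0000·x − 5.0000·y = k_1−k_4 = -52.0000
solve first two rows → x=3.5000, y=2.0000
check cable 4: ‖A_4−P‖² = 15.2500 ≈ L_4² = 15.2500 ✓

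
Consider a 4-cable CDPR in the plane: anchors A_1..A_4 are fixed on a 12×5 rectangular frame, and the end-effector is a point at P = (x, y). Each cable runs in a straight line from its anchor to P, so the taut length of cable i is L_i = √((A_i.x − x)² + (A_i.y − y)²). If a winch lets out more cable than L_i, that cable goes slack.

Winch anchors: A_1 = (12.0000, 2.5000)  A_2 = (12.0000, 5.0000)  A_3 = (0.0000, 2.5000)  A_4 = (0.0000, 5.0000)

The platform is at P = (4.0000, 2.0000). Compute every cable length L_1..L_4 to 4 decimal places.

(8.0156, 8.5440, 4.0311, 5.0000)

L_1: Δ = A_1−P = (8.0000, 0.5000) → ‖Δ‖ = √64.2500 = 8.0156
L_2: Δ = A_2−P = (8.0000, 3.0000) → ‖Δ‖ = √73.0000 = 8.5440
L_3: Δ = A_3−P = (-4.0000, 0.5000) → ‖Δ‖ = √16.2500 = 4.0311
L_4: Δ = A_4−P = (-4.0000, 3.0000) → ‖Δ‖ = √25.0000 = 5.0000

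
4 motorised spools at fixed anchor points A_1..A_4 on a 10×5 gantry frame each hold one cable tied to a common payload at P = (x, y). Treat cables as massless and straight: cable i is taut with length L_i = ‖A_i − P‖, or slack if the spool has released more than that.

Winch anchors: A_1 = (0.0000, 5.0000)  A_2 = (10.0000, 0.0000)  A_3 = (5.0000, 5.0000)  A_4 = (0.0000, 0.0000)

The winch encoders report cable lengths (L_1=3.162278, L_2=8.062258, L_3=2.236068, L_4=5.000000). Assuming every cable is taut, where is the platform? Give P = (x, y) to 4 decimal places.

each cable: (A_i−P)·(A_i−P) = L_i²; let q_i = ‖A_i‖²−L_i²
q_1 = 0.0000+25.0000−10.0000 = 15.0000
row 1: -20.0000x + 10.0000y = -20.0000  (q_2=35.0000)
row 2: -10.0000x + 0.0000y = -30.0000  (q_3=45.0000)
row 3: 0.0000x + 10.0000y = 40.0000  (q_4=-25.0000)
Cramer on rows 1–2 → x = 3.0000, y = 4.0000
check cable 4: ‖A_4−P‖² = 25.0000 ≈ L_4² = 25.0000 ✓

(3.0000, 4.0000)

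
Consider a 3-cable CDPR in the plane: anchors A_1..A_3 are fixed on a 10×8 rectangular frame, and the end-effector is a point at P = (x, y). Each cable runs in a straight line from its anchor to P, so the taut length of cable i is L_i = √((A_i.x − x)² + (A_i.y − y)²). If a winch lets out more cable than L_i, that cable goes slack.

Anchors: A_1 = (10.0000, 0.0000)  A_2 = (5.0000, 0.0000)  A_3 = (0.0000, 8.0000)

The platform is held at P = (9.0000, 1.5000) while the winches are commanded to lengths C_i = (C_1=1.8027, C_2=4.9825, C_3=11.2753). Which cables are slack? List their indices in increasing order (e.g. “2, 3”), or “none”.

2, 3

cable 1: √((1.0000)²+(-1.5000)²)=1.8028, C_1=1.8027: taut
cable 2: √((-4.0000)²+(-1.5000)²)=4.2720, C_2=4.9825: slack
cable 3: √((-9.0000)²+(6.5000)²)=11.1018, C_3=11.2753: slack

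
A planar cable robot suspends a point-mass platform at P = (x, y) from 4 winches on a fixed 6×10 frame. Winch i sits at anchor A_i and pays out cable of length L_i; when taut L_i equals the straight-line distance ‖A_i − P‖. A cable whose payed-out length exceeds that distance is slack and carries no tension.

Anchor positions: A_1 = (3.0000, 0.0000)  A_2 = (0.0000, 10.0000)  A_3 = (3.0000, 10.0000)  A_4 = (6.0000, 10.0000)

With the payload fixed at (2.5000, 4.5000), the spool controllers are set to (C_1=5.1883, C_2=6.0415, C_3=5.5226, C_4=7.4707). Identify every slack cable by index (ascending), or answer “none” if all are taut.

1, 4

i=1: geometric 4.5277 vs commanded 5.1883 ⇒ slack
i=2: geometric 6.0415 vs commanded 6.0415 ⇒ taut
i=3: geometric 5.5227 vs commanded 5.5226 ⇒ taut
i=4: geometric 6.5192 vs commanded 7.4707 ⇒ slack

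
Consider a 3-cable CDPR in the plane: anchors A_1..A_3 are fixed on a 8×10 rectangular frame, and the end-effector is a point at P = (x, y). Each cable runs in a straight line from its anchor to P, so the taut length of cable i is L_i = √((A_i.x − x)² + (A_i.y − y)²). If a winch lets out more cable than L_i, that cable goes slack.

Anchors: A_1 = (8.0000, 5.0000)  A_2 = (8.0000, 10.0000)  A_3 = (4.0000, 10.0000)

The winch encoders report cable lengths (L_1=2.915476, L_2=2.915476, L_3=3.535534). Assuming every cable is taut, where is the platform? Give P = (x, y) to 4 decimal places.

(6.5000, 7.5000)

circle eqns → linear via eq_j − eq_1; set c_j = A_j·A_j − L_j²
c_1 = 64.0000+25.0000−8.5000 = 80.5000
0.0000·x − 10.0000·y = c_1−c_2 = -75.0000
8.0000·x − 10.0000·y = c_1−c_3 = -23.0000
solve first two rows → x=6.5000, y=7.5000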